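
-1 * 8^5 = -32768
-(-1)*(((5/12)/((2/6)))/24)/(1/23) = 115/96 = 1.20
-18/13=-1.38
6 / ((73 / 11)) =66 / 73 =0.90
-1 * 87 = -87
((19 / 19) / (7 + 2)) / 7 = 1 / 63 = 0.02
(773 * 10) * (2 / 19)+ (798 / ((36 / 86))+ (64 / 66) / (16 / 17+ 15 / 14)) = 2720.50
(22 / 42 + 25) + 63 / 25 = 14723 / 525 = 28.04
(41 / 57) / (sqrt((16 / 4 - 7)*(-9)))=41*sqrt(3) / 513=0.14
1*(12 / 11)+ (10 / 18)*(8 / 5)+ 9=1087 / 99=10.98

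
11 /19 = 0.58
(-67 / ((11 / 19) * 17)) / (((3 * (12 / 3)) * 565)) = -1273 / 1267860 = -0.00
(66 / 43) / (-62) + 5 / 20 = 1201 / 5332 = 0.23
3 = 3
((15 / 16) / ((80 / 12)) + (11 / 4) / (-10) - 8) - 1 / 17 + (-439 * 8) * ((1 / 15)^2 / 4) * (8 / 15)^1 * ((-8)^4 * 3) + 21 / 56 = -25581.42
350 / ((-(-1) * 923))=350 / 923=0.38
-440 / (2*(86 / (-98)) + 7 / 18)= 77616 / 241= 322.06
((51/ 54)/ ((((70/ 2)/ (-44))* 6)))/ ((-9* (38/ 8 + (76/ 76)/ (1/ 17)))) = 0.00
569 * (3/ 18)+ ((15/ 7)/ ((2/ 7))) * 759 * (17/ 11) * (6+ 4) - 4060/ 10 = 525983/ 6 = 87663.83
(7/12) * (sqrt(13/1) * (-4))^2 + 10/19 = 6946/57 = 121.86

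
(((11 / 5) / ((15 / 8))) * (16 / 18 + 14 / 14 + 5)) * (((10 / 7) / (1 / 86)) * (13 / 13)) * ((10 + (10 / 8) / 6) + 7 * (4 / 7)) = 40000664 / 2835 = 14109.58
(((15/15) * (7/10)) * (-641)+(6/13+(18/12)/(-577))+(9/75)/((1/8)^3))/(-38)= 72534869/7125950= 10.18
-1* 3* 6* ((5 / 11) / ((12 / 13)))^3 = -274625 / 127776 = -2.15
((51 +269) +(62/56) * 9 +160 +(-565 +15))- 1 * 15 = -75.04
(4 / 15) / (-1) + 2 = 26 / 15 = 1.73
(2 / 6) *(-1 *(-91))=91 / 3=30.33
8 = 8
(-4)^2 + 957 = 973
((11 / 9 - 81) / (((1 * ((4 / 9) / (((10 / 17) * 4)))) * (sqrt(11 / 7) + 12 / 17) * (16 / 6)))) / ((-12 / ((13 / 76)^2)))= -490035 / 1929184 + 396695 * sqrt(77) / 7716736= 0.20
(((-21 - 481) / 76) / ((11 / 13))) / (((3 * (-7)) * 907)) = 3263 / 7961646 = 0.00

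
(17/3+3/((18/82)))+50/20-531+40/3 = -2975/6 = -495.83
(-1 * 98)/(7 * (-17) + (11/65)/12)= 76440/92809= 0.82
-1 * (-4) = 4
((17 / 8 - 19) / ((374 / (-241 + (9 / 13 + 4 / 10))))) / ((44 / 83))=17473077 / 855712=20.42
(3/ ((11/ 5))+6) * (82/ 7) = 6642/ 77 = 86.26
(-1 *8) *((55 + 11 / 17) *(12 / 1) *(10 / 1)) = -908160 / 17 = -53421.18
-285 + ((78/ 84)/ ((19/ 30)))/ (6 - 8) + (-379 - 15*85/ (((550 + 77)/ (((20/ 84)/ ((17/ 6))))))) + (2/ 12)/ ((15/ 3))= -14590586/ 21945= -664.87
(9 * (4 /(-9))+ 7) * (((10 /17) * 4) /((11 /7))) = 840 /187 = 4.49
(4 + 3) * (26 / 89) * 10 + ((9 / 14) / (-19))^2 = 128783129 / 6297284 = 20.45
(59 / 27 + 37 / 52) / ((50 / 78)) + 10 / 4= 6317 / 900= 7.02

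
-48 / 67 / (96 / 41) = -41 / 134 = -0.31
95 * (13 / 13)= 95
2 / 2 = 1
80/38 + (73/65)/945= 2458387/1167075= 2.11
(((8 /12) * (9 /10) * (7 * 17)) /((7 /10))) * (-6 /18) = -34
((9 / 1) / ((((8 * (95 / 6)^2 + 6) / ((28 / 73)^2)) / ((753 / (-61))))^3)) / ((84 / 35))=-0.00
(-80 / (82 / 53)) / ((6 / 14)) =-120.65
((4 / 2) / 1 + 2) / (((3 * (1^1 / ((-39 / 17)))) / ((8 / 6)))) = -208 / 51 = -4.08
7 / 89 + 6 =541 / 89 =6.08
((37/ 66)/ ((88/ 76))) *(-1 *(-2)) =703/ 726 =0.97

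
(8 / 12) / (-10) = -1 / 15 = -0.07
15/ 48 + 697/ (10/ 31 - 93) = -7.21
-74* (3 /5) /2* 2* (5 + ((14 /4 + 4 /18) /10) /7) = -224.36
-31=-31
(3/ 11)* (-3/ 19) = -0.04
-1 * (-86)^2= -7396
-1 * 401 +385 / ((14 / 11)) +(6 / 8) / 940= -370357 / 3760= -98.50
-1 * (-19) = 19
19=19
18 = 18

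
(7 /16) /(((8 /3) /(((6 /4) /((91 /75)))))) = 675 /3328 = 0.20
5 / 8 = 0.62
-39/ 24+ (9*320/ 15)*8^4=6291443/ 8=786430.38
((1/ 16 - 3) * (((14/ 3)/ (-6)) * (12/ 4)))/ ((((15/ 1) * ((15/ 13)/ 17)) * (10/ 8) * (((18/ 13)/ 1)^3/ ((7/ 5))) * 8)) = 1118191711/ 3149280000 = 0.36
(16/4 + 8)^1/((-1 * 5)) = -12/5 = -2.40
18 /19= 0.95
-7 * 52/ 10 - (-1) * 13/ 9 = -1573/ 45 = -34.96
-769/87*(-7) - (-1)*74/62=170092/2697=63.07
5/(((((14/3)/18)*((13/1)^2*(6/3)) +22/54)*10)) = 27/4754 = 0.01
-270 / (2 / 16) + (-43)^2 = -311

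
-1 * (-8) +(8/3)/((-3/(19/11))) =640/99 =6.46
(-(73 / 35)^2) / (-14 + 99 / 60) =21316 / 60515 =0.35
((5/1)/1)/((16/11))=55/16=3.44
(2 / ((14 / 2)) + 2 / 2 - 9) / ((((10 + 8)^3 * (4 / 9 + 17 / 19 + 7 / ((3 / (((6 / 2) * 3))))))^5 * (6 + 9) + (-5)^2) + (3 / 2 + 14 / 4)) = -22284891 / 1626409463330976265524215894663465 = -0.00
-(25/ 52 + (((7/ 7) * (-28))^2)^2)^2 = -1021578201606769/ 2704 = -377802589351.62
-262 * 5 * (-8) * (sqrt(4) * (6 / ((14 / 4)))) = 251520 / 7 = 35931.43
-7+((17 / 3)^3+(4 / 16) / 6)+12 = 40393 / 216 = 187.00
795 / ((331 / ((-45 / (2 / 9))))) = -321975 / 662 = -486.37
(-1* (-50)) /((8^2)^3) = 25 /131072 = 0.00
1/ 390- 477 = -186029/ 390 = -477.00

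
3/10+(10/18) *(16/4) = 2.52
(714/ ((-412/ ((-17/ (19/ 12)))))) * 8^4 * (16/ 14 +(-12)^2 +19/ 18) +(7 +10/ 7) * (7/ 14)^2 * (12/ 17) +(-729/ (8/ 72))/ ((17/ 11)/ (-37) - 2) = 11145651.37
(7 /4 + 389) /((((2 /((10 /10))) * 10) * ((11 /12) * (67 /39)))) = 182871 /14740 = 12.41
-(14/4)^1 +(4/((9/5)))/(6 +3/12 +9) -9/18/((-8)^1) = -28915/8784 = -3.29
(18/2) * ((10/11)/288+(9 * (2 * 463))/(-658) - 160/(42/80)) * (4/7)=-165421283/101332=-1632.47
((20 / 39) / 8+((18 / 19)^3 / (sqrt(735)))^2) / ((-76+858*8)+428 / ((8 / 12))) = 58515522049 / 6679917619311300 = 0.00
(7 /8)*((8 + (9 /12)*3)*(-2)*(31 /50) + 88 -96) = -18.12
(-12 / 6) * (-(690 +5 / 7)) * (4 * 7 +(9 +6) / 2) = 343285 / 7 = 49040.71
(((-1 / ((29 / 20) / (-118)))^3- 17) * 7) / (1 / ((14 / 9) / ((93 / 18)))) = 2576192911852 / 2268177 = 1135798.89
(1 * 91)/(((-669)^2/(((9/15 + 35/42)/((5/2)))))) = 3913/33567075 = 0.00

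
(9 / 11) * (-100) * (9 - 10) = 900 / 11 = 81.82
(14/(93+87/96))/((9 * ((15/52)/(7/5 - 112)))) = -12882688/2028375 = -6.35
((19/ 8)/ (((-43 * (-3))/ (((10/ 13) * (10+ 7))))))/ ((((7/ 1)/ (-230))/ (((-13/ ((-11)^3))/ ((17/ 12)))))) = -21850/ 400631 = -0.05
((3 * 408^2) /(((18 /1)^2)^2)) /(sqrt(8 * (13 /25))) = 1445 * sqrt(26) /3159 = 2.33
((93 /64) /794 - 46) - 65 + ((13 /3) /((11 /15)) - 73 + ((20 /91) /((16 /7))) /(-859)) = -1111647865727 /6242084992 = -178.09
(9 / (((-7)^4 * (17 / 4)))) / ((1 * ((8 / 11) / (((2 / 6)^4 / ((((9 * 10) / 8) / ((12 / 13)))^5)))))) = 5767168 / 103575406797646875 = 0.00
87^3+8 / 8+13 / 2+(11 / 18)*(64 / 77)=658511.01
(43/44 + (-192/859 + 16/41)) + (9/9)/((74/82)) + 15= 989176101/57336532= 17.25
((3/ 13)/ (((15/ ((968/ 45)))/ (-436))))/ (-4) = 105512/ 2925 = 36.07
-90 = -90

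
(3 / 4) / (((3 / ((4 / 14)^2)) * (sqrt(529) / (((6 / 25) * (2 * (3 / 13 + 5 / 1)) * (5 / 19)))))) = 816 / 1391845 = 0.00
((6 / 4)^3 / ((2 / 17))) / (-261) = -51 / 464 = -0.11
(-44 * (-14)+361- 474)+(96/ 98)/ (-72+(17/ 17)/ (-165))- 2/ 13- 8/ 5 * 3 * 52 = 9582569109/ 37840985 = 253.23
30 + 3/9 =30.33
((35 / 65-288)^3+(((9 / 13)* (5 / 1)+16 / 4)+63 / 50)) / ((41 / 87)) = -227017005654243 / 4503850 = -50405099.12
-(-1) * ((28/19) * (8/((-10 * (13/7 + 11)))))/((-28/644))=9016/4275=2.11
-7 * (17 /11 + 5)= -504 /11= -45.82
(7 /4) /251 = 7 /1004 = 0.01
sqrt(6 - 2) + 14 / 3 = 20 / 3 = 6.67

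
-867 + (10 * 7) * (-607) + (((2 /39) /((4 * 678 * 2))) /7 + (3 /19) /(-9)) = -609909409181 /14067144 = -43357.02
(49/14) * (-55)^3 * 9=-10481625/2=-5240812.50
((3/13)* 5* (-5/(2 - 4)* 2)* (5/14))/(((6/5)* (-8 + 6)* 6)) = -625/4368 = -0.14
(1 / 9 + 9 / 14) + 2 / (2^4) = 443 / 504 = 0.88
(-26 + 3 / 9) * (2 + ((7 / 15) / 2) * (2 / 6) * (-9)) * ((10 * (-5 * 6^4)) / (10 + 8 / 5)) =186393.10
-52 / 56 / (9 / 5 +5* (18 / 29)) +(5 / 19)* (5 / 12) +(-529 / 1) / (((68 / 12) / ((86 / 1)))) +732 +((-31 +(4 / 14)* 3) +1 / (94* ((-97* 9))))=-71594477373325 / 9771888252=-7326.58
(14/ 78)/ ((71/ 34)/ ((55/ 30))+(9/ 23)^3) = 15926603/ 106387866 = 0.15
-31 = -31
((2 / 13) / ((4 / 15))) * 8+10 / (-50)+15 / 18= 2047 / 390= 5.25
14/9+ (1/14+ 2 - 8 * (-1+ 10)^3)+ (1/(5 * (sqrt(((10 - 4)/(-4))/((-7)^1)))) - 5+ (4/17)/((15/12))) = -62473409/10710+ sqrt(42)/15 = -5832.75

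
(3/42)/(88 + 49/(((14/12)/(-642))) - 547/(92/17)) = -46/17373237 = -0.00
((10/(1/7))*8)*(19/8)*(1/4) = 332.50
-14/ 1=-14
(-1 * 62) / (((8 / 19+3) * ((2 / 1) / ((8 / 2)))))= -2356 / 65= -36.25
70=70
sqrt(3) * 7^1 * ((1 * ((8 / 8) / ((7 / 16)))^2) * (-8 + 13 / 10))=-8576 * sqrt(3) / 35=-424.40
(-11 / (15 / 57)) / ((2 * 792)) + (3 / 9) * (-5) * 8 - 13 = -18979 / 720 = -26.36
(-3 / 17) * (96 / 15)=-96 / 85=-1.13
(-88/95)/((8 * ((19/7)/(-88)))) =6776/1805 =3.75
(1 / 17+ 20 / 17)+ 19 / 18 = 701 / 306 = 2.29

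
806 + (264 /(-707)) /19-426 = 5104276 /13433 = 379.98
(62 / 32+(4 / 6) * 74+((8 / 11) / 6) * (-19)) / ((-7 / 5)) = -129275 / 3696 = -34.98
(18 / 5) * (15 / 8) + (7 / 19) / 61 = 31321 / 4636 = 6.76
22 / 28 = 11 / 14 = 0.79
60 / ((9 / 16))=320 / 3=106.67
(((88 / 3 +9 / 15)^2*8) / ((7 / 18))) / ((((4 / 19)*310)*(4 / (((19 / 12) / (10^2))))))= 72777961 / 65100000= 1.12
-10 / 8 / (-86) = 5 / 344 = 0.01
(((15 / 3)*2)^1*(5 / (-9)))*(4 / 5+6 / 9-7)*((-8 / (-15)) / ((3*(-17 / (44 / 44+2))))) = -1328 / 1377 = -0.96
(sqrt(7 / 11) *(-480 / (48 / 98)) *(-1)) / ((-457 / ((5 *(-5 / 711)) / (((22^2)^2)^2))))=0.00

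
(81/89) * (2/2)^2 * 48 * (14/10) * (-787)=-21418992/445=-48132.57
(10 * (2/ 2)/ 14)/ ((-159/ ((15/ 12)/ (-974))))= 25/ 4336248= 0.00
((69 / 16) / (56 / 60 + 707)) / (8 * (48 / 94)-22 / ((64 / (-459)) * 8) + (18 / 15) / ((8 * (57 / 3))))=24646800 / 96357687377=0.00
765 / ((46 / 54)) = 20655 / 23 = 898.04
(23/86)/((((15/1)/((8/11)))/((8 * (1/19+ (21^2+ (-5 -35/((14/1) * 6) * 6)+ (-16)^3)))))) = -379.92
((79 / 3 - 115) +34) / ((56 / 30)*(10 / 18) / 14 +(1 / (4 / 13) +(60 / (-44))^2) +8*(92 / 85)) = -60722640 / 15375863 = -3.95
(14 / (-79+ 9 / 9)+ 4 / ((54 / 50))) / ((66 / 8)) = 4948 / 11583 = 0.43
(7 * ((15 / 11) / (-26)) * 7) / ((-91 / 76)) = 2.15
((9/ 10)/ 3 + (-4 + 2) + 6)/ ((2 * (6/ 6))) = 43/ 20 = 2.15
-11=-11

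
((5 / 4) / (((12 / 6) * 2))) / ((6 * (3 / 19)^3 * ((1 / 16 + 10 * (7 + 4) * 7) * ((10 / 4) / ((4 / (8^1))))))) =6859 / 1996002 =0.00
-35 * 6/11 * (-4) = 76.36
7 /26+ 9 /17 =353 /442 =0.80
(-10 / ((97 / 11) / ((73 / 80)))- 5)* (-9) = 42147 / 776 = 54.31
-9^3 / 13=-729 / 13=-56.08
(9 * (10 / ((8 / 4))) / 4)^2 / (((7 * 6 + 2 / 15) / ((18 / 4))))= 13.52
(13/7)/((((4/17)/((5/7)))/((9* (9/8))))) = 89505/1568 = 57.08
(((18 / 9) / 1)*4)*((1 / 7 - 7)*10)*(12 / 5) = -9216 / 7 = -1316.57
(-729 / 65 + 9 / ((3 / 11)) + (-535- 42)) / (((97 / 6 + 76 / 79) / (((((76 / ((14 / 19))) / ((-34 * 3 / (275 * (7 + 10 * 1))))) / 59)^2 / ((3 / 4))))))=-44957454525071000 / 162027416187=-2.775e+5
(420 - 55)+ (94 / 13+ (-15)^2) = 7764 / 13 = 597.23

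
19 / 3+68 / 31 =793 / 93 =8.53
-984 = -984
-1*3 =-3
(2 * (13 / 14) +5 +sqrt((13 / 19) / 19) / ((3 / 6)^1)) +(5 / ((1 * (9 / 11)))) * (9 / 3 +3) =2 * sqrt(13) / 19 +914 / 21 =43.90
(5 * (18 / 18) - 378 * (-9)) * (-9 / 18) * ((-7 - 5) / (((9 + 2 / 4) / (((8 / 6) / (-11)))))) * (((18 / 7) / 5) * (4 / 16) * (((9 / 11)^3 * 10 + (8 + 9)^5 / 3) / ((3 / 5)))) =-7358541927496 / 278179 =-26452542.89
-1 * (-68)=68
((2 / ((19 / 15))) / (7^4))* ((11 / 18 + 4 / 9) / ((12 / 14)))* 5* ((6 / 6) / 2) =25 / 12348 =0.00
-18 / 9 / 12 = -1 / 6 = -0.17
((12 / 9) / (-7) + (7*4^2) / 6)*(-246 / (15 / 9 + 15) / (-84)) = 3977 / 1225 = 3.25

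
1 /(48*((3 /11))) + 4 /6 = 107 /144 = 0.74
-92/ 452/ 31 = -23/ 3503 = -0.01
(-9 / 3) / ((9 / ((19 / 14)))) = -19 / 42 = -0.45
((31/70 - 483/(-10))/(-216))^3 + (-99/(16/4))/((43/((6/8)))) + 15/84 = -614530607011/2322436536000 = -0.26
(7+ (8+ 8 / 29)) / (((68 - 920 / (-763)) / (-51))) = -17238459 / 1531316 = -11.26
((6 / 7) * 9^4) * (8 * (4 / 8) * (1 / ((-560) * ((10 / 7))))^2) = 19683 / 560000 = 0.04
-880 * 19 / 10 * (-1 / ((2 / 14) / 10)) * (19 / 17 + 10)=22120560 / 17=1301209.41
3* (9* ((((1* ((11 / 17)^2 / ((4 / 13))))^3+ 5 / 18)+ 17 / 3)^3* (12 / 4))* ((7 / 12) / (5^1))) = 11406777539662113986903253963637003 / 1990738733725534518023254179840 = 5729.92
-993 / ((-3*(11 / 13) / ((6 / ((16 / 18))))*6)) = 38727 / 88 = 440.08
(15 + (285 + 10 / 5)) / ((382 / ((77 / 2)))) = 11627 / 382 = 30.44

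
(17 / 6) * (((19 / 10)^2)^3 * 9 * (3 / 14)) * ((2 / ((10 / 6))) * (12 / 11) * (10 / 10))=64782178137 / 192500000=336.53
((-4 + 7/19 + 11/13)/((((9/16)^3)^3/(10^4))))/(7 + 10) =-472789999943680000/1626778633311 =-290629.59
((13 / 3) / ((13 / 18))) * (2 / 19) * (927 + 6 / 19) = 211428 / 361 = 585.67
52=52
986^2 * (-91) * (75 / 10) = -663523770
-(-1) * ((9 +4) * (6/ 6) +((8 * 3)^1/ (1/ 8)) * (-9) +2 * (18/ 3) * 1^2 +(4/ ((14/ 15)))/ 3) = -11911/ 7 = -1701.57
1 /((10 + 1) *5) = 1 /55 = 0.02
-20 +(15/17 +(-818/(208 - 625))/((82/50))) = -5208875/290649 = -17.92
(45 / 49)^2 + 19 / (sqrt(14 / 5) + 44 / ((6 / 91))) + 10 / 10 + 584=2013548945565 / 3436841821 -171 * sqrt(70) / 20039894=585.87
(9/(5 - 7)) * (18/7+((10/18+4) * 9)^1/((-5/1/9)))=22437/70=320.53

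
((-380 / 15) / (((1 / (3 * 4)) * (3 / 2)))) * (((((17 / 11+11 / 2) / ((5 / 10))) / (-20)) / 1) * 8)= 37696 / 33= 1142.30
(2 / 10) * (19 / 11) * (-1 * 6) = -114 / 55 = -2.07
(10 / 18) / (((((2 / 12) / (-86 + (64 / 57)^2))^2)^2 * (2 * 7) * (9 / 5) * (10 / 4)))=459651213631872101070080 / 780004099784007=589293330.33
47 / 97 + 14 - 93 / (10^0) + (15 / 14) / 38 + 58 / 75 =-300776243 / 3870300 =-77.71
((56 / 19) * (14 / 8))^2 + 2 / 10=48381 / 1805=26.80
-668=-668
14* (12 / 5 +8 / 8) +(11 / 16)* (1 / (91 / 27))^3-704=-39570437787 / 60285680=-656.38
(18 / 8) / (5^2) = 9 / 100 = 0.09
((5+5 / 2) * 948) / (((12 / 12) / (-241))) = -1713510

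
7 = 7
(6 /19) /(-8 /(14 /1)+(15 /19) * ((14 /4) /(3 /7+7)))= -4368 /2759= -1.58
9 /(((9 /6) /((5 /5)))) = 6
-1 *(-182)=182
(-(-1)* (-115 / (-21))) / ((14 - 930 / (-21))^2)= 0.00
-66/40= -33/20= -1.65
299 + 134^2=18255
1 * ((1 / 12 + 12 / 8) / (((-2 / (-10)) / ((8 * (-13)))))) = -2470 / 3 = -823.33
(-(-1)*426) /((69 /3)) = 426 /23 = 18.52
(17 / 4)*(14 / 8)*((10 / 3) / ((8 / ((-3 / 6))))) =-595 / 384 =-1.55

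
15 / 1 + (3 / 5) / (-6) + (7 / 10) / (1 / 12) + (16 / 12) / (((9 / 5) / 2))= 6691 / 270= 24.78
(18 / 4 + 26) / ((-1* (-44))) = 61 / 88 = 0.69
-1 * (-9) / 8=9 / 8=1.12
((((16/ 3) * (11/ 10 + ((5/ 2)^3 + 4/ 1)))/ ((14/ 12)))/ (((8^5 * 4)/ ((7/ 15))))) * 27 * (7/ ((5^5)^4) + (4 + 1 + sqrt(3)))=7461 * sqrt(3)/ 819200 + 889420509338391963/ 19531250000000000000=0.06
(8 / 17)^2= 64 / 289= 0.22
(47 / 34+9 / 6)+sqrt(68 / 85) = 2 * sqrt(5) / 5+49 / 17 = 3.78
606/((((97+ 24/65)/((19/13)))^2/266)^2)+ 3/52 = 186420958082970243/83434127038604212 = 2.23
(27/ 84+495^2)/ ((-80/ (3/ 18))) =-510.47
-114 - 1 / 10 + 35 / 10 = -553 / 5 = -110.60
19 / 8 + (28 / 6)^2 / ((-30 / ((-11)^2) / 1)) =-92299 / 1080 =-85.46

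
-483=-483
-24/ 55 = -0.44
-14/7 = -2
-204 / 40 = -51 / 10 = -5.10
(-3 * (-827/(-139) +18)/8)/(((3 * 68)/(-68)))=3329/1112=2.99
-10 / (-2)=5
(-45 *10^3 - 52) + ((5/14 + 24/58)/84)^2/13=-45052.00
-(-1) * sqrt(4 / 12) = sqrt(3) / 3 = 0.58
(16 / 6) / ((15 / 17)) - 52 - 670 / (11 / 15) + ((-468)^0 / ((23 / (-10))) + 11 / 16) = -175303757 / 182160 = -962.36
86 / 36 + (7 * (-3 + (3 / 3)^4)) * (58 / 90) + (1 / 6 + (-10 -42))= -877 / 15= -58.47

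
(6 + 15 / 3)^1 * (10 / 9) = 110 / 9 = 12.22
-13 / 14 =-0.93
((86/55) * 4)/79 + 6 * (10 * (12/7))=3130808/30415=102.94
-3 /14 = -0.21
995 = 995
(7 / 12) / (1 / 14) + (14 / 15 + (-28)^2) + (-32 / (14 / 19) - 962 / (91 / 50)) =2211 / 10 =221.10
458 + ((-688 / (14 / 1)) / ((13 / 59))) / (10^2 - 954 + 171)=28486370 / 62153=458.33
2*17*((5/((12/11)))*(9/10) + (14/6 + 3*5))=8755/12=729.58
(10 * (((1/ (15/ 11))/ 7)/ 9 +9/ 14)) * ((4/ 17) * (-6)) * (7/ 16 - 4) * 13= 305539/ 714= 427.93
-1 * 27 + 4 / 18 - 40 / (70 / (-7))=-22.78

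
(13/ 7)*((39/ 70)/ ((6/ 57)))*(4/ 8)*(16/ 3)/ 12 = 3211/ 1470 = 2.18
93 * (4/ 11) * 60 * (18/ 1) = 401760/ 11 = 36523.64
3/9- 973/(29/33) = -96298/87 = -1106.87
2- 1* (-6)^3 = 218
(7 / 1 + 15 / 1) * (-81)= -1782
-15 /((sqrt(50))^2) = -3 /10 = -0.30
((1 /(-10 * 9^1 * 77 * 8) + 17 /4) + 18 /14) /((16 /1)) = 0.35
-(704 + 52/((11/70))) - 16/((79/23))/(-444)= -99825284/96459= -1034.90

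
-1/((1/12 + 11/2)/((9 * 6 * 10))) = -6480/67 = -96.72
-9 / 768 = -3 / 256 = -0.01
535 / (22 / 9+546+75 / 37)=178155 / 183307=0.97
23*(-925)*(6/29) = -127650/29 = -4401.72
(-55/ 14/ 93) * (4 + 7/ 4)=-1265/ 5208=-0.24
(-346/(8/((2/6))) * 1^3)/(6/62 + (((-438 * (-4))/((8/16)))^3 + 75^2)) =-5363/16004248612344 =-0.00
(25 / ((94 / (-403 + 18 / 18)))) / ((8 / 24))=-320.74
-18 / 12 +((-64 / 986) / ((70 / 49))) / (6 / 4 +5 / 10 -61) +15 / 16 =-1307123 / 2326960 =-0.56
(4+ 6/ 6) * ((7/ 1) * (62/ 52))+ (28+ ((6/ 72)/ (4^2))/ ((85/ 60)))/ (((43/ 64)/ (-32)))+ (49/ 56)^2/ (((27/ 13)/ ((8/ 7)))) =-2651209255/ 2052648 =-1291.60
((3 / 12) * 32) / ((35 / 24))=5.49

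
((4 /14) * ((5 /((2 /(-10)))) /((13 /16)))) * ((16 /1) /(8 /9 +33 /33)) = -115200 /1547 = -74.47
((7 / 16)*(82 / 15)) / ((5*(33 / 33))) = 287 / 600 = 0.48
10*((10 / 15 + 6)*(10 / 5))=400 / 3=133.33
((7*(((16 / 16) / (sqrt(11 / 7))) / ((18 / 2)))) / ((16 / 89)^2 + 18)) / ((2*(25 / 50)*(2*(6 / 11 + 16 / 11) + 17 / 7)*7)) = 55447*sqrt(77) / 636325470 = 0.00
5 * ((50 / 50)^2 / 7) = 5 / 7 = 0.71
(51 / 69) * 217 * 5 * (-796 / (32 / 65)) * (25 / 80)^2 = -5964651875 / 47104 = -126627.29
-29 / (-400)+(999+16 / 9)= 3603061 / 3600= 1000.85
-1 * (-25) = 25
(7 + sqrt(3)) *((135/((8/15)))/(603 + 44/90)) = 91125 *sqrt(3)/217256 + 637875/217256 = 3.66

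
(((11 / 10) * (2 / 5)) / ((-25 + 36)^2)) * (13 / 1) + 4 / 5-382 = -104817 / 275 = -381.15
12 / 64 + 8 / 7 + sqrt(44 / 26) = sqrt(286) / 13 + 149 / 112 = 2.63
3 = 3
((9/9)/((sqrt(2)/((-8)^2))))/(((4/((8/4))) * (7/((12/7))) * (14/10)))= 960 * sqrt(2)/343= 3.96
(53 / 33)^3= 4.14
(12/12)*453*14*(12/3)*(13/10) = 164892/5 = 32978.40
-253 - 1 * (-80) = -173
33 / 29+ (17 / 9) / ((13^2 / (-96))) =955 / 14703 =0.06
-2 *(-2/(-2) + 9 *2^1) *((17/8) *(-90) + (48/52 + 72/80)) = 935769/130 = 7198.22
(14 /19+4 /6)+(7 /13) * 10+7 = 13.79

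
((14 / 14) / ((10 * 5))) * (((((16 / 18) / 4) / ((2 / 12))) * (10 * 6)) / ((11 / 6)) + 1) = 491 / 550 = 0.89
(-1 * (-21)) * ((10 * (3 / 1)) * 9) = 5670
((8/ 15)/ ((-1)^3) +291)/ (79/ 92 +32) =400844/ 45345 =8.84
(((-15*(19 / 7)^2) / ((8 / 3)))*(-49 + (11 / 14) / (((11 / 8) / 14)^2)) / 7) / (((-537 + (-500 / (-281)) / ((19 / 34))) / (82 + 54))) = 48.95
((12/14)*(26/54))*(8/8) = 26/63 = 0.41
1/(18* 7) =1/126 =0.01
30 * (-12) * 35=-12600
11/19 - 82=-1547/19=-81.42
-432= -432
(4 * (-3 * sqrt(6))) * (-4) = 117.58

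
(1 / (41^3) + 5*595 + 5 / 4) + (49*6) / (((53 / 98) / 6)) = 91144783425 / 14611252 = 6237.99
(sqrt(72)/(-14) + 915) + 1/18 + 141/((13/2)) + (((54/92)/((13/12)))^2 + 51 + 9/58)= 23058244219/23333661 - 3 * sqrt(2)/7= 987.59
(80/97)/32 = 5/194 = 0.03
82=82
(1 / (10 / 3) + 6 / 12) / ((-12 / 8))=-8 / 15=-0.53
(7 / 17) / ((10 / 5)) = 7 / 34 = 0.21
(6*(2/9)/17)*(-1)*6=-0.47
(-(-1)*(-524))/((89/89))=-524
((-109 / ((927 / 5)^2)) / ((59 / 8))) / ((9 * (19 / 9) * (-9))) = 21800 / 8669770281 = 0.00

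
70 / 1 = 70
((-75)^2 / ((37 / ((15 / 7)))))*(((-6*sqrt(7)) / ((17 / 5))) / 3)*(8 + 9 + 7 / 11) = -163687500*sqrt(7) / 48433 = -8941.76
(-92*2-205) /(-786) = 389 /786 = 0.49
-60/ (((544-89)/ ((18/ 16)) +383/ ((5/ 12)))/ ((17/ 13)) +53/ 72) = -122400/ 2066387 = -0.06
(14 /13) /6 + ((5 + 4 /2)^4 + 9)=2410.18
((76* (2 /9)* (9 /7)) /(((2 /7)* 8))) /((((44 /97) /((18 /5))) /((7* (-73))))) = -8475957 /220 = -38527.08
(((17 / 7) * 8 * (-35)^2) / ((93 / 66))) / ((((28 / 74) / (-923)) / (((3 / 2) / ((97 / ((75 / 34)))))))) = -4226186250 / 3007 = -1405449.37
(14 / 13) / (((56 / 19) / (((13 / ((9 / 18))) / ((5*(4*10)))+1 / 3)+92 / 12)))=15447 / 5200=2.97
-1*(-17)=17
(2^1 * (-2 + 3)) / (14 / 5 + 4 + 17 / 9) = 90 / 391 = 0.23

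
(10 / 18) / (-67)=-5 / 603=-0.01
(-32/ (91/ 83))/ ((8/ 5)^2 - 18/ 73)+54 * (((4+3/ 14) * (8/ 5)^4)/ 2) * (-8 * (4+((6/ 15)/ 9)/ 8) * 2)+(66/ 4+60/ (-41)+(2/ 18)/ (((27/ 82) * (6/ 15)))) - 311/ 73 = -41733239762949882221/ 873217907493750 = -47792.47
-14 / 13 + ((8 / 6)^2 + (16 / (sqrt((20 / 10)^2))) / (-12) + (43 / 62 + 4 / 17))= 118759 / 123318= 0.96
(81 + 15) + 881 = 977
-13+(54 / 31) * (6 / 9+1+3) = -151 / 31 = -4.87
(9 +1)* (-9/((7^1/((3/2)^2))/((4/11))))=-810/77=-10.52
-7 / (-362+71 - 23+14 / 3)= 21 / 928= 0.02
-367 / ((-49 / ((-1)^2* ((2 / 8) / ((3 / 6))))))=367 / 98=3.74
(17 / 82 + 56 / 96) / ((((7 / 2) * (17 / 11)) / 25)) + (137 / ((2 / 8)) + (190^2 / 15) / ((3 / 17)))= 14189.43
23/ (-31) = -23/ 31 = -0.74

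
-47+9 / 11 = -46.18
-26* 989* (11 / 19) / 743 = -282854 / 14117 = -20.04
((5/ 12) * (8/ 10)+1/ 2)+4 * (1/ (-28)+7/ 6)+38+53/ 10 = 1703/ 35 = 48.66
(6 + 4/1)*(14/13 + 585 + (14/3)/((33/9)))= 839910/143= 5873.50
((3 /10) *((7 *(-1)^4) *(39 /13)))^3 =250047 /1000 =250.05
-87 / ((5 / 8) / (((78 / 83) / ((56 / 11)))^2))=-16011567 / 3375610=-4.74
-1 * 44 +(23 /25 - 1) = -1102 /25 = -44.08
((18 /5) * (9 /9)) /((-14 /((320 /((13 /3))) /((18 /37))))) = -3552 /91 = -39.03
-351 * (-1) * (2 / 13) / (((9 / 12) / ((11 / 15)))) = 264 / 5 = 52.80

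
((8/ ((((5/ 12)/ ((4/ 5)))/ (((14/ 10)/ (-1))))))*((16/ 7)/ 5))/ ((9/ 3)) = -2048/ 625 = -3.28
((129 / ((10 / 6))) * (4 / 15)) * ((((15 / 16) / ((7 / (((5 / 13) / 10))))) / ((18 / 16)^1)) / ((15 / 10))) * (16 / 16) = 86 / 1365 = 0.06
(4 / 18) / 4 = 1 / 18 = 0.06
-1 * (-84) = 84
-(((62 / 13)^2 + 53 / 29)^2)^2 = -210369134052465885121 / 576950840079601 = -364622.29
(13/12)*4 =13/3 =4.33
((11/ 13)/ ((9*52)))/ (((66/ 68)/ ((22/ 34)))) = 11/ 9126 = 0.00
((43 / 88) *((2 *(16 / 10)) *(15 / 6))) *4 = 15.64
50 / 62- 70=-2145 / 31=-69.19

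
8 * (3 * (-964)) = -23136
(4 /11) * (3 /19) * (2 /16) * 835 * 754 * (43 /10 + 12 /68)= 143735397 /7106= 20227.33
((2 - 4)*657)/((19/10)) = -13140/19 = -691.58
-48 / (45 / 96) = -512 / 5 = -102.40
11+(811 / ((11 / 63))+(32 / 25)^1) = 1280702 / 275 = 4657.10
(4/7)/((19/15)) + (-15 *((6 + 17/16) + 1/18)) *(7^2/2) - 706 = -42408073/12768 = -3321.43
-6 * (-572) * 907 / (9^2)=1037608 / 27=38429.93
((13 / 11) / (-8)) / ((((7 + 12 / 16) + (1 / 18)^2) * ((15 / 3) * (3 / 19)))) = -6669 / 276320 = -0.02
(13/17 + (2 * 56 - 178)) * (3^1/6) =-1109/34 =-32.62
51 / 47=1.09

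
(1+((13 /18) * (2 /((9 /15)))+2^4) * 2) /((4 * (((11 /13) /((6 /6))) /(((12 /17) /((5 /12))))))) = 53092 /2805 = 18.93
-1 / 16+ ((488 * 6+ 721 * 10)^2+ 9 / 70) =57556264677 / 560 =102779044.07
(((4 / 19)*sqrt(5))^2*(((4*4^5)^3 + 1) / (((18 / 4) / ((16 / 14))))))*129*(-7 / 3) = -1164148968791.78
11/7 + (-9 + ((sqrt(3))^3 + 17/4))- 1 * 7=-285/28 + 3 * sqrt(3)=-4.98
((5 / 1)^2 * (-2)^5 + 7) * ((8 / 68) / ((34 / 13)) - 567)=129933050 / 289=449595.33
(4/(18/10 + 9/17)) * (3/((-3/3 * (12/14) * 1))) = -595/99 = -6.01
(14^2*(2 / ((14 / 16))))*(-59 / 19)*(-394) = 10414208 / 19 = 548116.21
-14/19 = -0.74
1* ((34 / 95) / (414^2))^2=289 / 66280928516100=0.00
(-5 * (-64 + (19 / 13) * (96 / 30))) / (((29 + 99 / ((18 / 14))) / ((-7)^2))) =94472 / 689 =137.11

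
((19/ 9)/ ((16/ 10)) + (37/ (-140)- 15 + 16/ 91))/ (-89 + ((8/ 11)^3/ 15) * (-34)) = 85768309/ 559819416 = 0.15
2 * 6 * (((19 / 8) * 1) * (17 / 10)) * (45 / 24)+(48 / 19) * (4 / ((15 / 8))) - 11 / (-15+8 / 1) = 2081283 / 21280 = 97.80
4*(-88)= -352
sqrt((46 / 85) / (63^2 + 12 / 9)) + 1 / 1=1.01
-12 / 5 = -2.40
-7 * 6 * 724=-30408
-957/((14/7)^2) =-957/4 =-239.25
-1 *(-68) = 68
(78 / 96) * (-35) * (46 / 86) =-10465 / 688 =-15.21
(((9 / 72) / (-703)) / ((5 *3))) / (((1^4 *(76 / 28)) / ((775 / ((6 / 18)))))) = -1085 / 106856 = -0.01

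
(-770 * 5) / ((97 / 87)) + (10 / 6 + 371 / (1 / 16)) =723011 / 291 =2484.57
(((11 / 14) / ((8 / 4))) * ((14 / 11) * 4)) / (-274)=-1 / 137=-0.01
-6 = -6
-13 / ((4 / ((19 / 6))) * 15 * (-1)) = 247 / 360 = 0.69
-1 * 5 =-5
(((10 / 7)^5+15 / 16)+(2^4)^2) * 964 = 17037152057 / 67228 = 253423.46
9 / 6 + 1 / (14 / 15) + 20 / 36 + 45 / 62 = 3.85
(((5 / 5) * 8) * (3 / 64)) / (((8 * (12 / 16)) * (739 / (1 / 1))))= 1 / 11824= 0.00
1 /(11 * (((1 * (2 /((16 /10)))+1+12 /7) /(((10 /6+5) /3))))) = 560 /10989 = 0.05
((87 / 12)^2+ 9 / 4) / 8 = 877 / 128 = 6.85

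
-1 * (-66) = 66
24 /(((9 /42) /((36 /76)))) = 1008 /19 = 53.05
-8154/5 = -1630.80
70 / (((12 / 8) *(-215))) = -28 / 129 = -0.22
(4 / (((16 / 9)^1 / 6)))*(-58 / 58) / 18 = -0.75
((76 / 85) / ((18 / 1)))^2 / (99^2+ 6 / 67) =96748 / 384301456425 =0.00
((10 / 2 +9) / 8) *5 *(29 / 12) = 1015 / 48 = 21.15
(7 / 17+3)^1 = 58 / 17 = 3.41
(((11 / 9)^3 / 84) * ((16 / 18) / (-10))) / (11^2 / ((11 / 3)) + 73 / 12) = -5324 / 107698815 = -0.00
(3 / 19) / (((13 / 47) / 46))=6486 / 247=26.26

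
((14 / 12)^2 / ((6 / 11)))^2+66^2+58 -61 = 203384089 / 46656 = 4359.23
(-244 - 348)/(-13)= 592/13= 45.54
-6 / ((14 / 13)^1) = -39 / 7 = -5.57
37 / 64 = 0.58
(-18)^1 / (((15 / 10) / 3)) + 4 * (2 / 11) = -388 / 11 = -35.27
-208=-208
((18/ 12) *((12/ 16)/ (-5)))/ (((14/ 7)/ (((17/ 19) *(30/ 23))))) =-459/ 3496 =-0.13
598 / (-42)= -299 / 21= -14.24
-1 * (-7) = 7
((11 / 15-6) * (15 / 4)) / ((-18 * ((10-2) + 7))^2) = -79 / 291600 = -0.00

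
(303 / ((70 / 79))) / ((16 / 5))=23937 / 224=106.86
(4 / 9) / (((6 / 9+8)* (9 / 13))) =0.07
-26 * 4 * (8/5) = -832/5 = -166.40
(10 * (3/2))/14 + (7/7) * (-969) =-13551/14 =-967.93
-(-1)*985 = 985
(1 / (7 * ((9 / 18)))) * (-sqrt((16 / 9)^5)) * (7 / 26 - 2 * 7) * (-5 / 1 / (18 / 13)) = -43520 / 729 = -59.70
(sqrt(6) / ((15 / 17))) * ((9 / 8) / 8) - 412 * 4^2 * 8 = -52736+ 51 * sqrt(6) / 320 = -52735.61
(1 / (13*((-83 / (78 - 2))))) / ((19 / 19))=-76 / 1079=-0.07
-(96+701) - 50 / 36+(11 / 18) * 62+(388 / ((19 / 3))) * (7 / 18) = -83981 / 114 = -736.68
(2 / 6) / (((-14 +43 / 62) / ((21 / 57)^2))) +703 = 628109887 / 893475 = 703.00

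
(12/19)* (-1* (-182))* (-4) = -8736/19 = -459.79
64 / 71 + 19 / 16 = 2373 / 1136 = 2.09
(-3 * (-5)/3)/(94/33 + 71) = 165/2437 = 0.07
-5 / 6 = -0.83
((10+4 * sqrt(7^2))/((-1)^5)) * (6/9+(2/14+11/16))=-9557/168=-56.89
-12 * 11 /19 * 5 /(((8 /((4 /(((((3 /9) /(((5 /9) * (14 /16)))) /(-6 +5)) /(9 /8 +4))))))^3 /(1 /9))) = 201.42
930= 930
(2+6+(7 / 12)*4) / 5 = 31 / 15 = 2.07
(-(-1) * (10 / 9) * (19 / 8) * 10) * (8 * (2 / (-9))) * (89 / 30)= -33820 / 243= -139.18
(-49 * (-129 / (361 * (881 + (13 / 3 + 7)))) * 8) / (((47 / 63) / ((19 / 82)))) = 4778676 / 98013001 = 0.05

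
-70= -70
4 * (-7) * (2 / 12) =-4.67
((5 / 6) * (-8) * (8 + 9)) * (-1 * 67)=22780 / 3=7593.33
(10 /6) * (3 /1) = 5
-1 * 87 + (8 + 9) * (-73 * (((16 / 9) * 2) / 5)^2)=-714.55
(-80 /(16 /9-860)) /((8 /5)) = 0.06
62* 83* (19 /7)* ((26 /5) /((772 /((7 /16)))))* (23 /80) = 14617213 /1235200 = 11.83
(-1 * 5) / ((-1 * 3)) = 5 / 3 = 1.67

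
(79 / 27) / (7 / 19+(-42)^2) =1501 / 905121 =0.00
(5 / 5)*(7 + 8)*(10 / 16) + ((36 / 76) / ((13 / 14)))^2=4702683 / 488072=9.64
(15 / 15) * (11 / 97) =11 / 97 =0.11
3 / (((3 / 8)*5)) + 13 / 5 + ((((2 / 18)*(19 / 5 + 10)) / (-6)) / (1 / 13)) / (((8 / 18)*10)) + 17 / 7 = 16467 / 2800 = 5.88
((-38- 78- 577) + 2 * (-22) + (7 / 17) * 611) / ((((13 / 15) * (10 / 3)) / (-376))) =13962384 / 221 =63178.21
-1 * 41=-41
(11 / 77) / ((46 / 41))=41 / 322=0.13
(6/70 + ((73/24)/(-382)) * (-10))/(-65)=-26527/10428600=-0.00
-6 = -6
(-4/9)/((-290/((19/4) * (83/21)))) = 1577/54810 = 0.03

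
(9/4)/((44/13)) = 117/176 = 0.66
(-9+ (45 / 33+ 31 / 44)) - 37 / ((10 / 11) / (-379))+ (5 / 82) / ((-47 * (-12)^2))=470625336229 / 30523680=15418.37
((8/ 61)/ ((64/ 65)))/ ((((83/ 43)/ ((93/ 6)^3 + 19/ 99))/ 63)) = 57706204465/ 3564352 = 16189.82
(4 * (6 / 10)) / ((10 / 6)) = 36 / 25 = 1.44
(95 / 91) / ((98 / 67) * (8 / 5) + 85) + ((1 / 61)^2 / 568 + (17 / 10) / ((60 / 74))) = 2.11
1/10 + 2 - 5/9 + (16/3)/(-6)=59/90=0.66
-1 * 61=-61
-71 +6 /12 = -141 /2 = -70.50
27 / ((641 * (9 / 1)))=3 / 641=0.00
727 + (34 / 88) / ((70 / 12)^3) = 342872293 / 471625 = 727.00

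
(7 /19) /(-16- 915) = -0.00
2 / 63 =0.03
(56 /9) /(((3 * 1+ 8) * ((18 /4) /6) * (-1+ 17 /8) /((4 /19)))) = 7168 /50787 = 0.14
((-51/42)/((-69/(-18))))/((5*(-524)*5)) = 51/2109100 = 0.00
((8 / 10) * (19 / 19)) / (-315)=-4 / 1575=-0.00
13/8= 1.62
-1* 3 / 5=-3 / 5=-0.60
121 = 121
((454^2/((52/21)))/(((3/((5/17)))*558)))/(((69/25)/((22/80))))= 99193325/68071536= 1.46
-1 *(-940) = 940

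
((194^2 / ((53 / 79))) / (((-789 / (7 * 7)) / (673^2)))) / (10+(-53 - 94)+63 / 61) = 2012595971139782 / 173415099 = 11605655.92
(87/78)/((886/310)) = 4495/11518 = 0.39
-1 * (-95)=95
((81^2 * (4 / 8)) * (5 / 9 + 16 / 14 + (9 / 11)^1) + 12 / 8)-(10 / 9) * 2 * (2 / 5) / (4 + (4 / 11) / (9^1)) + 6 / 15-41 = 15816509 / 1925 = 8216.37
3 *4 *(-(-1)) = 12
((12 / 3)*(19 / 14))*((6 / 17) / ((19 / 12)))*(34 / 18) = 16 / 7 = 2.29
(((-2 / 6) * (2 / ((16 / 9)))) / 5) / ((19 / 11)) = -33 / 760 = -0.04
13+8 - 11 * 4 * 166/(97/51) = -370467/97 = -3819.25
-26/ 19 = -1.37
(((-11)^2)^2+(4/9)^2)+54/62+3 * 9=36834031/2511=14669.07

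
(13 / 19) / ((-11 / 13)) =-169 / 209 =-0.81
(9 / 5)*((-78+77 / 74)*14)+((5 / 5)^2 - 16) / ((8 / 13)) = -581271 / 296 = -1963.75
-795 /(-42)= 265 /14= 18.93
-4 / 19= -0.21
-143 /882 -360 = -360.16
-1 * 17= -17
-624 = -624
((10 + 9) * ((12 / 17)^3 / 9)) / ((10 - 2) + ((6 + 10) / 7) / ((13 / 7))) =1976 / 24565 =0.08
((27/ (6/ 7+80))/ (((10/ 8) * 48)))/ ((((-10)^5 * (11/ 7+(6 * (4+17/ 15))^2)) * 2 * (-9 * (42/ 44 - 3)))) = -49/ 30802399200000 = -0.00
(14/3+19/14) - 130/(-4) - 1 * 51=-262/21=-12.48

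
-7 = -7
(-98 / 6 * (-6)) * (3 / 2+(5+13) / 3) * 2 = 1470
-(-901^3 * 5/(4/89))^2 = -105942146471149073283025/16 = -6621384154446817080189.06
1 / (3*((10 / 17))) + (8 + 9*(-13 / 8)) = -727 / 120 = -6.06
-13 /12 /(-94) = 13 /1128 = 0.01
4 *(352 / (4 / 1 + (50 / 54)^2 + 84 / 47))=48242304 / 227663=211.90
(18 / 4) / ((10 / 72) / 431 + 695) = 69822 / 10783625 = 0.01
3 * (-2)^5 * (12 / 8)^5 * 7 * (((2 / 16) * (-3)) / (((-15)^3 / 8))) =-567 / 125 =-4.54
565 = 565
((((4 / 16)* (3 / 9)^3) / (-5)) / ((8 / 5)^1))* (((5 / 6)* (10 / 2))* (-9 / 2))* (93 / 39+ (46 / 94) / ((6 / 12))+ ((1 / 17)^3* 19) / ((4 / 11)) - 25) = -2163931175 / 4610830848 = -0.47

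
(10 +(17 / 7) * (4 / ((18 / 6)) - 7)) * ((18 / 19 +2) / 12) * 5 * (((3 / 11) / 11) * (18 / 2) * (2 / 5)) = -948 / 2299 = -0.41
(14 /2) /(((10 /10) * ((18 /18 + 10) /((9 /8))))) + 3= 327 /88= 3.72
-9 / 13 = -0.69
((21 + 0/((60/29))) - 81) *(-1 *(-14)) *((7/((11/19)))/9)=-1128.48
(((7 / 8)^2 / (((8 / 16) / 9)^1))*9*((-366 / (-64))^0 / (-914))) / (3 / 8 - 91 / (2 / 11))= 3969 / 14627656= 0.00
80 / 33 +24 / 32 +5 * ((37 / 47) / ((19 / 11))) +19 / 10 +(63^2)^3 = 36850101736274177 / 589380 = 62523502216.35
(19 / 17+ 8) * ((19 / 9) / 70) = 589 / 2142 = 0.27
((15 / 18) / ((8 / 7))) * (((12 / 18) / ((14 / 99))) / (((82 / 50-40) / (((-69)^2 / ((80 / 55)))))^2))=94281056409375 / 3767013376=25028.07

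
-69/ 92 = -3/ 4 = -0.75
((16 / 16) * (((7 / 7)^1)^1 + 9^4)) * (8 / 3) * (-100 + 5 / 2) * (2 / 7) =-3412240 / 7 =-487462.86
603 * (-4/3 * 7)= -5628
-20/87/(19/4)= -80/1653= -0.05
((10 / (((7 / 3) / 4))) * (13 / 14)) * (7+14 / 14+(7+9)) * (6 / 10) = 11232 / 49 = 229.22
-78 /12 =-13 /2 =-6.50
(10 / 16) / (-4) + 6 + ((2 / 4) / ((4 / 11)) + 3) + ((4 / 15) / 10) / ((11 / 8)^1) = 270287 / 26400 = 10.24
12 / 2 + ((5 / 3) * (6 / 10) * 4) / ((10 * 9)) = 272 / 45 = 6.04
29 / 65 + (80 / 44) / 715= 3529 / 7865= 0.45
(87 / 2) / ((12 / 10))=145 / 4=36.25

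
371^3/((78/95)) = 4851157045/78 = 62194321.09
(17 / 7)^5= 1419857 / 16807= 84.48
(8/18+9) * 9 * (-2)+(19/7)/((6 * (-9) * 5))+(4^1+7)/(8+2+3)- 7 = -4328347/24570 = -176.16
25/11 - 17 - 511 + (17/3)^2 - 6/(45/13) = -245198/495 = -495.35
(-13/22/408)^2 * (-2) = -169/40284288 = -0.00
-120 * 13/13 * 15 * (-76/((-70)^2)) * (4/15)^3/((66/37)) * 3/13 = 179968/2627625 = 0.07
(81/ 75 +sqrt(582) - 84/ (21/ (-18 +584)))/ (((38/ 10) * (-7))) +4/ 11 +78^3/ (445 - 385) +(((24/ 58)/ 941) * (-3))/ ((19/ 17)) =1595881251309/ 199619035 - 5 * sqrt(582)/ 133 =7993.73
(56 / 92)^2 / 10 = 98 / 2645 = 0.04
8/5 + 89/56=893/280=3.19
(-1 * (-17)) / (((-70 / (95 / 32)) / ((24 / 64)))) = -969 / 3584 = -0.27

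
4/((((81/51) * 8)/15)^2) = 7225/1296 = 5.57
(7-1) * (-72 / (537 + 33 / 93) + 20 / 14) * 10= 4528680 / 58303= 77.67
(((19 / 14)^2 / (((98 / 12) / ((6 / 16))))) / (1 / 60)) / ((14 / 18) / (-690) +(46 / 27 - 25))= -0.22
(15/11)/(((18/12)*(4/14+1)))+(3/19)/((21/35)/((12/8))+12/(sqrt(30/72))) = 90*sqrt(15)/41021+5741455/8122158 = 0.72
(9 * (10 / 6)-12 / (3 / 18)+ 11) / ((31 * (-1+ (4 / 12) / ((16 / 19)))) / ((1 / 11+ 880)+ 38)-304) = 22298592 / 147374497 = 0.15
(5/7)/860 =1/1204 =0.00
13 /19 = 0.68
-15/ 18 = -5/ 6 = -0.83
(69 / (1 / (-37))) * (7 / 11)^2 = -1033.86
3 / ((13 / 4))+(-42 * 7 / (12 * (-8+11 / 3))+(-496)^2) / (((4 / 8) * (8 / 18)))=57569115 / 52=1107098.37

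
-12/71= -0.17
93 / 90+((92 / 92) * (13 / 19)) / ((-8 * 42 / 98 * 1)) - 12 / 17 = 4957 / 38760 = 0.13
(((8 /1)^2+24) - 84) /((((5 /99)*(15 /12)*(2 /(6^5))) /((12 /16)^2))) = 3464208 /25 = 138568.32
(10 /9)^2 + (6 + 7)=14.23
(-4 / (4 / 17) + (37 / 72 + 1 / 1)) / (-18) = 1115 / 1296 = 0.86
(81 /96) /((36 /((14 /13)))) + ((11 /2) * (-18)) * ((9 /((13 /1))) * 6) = -342123 /832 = -411.21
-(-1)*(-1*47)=-47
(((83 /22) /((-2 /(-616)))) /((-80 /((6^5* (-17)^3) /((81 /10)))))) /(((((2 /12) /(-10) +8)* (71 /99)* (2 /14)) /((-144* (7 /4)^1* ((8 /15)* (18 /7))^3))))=-46289101587480576 /850225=-54443355097.16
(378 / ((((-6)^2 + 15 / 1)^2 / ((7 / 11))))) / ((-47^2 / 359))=-105546 / 7022411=-0.02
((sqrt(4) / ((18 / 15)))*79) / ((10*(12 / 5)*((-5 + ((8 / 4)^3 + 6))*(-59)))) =-395 / 38232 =-0.01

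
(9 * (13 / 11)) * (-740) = -86580 / 11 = -7870.91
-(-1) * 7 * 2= 14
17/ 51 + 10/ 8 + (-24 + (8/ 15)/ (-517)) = -231799/ 10340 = -22.42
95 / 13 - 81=-958 / 13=-73.69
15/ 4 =3.75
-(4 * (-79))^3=31554496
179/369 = 0.49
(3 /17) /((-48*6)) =-1 /1632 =-0.00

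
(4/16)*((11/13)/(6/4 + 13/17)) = 17/182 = 0.09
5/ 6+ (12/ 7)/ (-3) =11/ 42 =0.26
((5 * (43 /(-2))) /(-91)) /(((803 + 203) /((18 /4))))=0.01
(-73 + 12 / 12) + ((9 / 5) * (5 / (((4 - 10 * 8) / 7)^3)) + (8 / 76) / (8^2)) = -31608637 / 438976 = -72.01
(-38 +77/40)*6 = -4329/20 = -216.45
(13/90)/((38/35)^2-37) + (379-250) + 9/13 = 1331659183/10268154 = 129.69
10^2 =100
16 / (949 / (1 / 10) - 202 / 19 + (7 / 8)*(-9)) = 0.00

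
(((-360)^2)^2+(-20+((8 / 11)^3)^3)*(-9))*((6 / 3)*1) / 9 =8800992691753152184 / 2357947691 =3732480039.89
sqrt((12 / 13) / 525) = 2*sqrt(91) / 455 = 0.04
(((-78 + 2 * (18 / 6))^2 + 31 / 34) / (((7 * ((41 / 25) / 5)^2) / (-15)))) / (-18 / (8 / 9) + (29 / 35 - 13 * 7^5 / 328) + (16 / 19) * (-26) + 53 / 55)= 11513744687500 / 78764731041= 146.18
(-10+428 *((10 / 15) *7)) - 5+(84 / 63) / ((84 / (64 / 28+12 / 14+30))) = 874441 / 441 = 1982.86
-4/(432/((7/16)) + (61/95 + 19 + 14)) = -665/169753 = -0.00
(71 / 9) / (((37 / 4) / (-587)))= -166708 / 333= -500.62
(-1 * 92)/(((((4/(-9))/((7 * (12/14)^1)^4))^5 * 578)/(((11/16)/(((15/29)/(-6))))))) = -386719548461680566528/1445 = -267625985094588627.36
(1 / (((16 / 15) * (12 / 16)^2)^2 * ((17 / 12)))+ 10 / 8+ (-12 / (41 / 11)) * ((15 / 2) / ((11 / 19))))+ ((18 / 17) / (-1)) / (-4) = -319771 / 8364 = -38.23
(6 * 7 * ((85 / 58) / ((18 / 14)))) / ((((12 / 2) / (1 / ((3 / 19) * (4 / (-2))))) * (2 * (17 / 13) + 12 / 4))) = -1028755 / 228636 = -4.50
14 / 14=1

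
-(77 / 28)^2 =-121 / 16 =-7.56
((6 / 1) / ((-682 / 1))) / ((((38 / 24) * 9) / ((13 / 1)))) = -0.01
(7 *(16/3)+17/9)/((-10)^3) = -353/9000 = -0.04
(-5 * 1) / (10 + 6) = -5 / 16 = -0.31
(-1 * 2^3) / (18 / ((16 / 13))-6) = -64 / 69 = -0.93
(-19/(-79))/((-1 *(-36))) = 19/2844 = 0.01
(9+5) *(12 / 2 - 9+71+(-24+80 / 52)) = 8288 / 13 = 637.54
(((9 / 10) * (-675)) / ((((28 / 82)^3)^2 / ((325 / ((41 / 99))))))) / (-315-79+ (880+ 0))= -18638366335875 / 30118144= -618841.80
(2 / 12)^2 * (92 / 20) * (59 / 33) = 0.23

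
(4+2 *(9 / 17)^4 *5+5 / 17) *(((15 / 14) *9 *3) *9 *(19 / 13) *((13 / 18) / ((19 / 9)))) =1546424055 / 2338588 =661.26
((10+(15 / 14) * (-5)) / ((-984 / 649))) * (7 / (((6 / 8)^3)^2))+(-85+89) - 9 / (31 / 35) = -351906557 / 2779677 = -126.60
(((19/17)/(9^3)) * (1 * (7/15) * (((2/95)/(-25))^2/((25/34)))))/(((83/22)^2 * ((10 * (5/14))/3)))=189728/4659157177734375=0.00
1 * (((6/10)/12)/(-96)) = -1/1920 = -0.00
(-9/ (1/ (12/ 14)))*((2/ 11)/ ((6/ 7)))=-18/ 11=-1.64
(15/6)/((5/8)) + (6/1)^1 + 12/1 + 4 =26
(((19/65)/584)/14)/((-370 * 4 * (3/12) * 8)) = -19/1573062400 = -0.00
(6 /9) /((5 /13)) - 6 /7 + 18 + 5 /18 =12067 /630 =19.15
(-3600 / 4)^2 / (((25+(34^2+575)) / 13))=2632500 / 439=5996.58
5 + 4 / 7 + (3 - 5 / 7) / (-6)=109 / 21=5.19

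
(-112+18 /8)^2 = 192721 /16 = 12045.06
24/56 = 0.43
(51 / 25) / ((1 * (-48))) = -17 / 400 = -0.04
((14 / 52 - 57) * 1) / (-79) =1475 / 2054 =0.72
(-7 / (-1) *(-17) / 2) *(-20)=1190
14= 14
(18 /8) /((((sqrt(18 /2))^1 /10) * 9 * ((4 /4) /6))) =5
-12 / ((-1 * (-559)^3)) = -12 / 174676879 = -0.00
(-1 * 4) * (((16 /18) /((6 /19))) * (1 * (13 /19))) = -208 /27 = -7.70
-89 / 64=-1.39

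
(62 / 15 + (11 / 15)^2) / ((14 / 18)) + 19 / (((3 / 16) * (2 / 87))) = 772451 / 175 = 4414.01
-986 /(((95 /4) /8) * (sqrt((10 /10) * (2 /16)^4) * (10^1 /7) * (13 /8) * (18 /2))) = -56541184 /55575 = -1017.39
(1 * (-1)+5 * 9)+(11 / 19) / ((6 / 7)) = 5093 / 114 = 44.68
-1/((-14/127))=127/14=9.07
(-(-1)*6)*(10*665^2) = 26533500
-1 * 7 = -7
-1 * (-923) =923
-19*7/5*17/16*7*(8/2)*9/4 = -142443/80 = -1780.54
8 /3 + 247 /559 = 401 /129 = 3.11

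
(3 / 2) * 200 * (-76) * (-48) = 1094400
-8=-8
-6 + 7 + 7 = 8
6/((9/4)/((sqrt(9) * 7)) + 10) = 168/283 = 0.59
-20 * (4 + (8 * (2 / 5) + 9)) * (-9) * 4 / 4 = 2916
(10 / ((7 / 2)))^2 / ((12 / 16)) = 1600 / 147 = 10.88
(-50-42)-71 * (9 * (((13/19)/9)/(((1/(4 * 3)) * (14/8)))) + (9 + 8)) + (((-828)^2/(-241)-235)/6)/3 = -1040369125/576954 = -1803.21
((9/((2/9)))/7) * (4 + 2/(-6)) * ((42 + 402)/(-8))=-1177.39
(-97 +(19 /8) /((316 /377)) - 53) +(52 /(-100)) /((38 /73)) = -177917111 /1200800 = -148.17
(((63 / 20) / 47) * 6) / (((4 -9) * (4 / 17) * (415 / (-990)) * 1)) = 318087 / 390100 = 0.82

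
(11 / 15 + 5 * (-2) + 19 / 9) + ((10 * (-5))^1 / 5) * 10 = -4822 / 45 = -107.16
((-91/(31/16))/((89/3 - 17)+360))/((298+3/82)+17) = -4592/11478463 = -0.00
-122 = -122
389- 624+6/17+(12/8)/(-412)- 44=-3903339/14008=-278.65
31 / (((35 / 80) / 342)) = 169632 / 7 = 24233.14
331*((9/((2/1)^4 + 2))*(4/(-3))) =-662/3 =-220.67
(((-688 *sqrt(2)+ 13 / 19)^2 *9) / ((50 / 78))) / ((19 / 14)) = 1679381794818 / 171475 - 87901632 *sqrt(2) / 9025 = 9779967.18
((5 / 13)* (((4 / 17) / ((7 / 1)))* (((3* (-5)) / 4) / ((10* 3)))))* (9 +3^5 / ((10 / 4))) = -531 / 3094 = -0.17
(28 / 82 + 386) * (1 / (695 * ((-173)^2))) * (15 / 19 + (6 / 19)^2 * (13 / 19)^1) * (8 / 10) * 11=820043136 / 5849539398445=0.00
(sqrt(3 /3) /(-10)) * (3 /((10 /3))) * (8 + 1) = -81 /100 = -0.81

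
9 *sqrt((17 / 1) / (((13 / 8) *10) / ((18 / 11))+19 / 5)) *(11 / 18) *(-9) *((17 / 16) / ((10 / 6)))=-15147 *sqrt(840310) / 395440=-35.11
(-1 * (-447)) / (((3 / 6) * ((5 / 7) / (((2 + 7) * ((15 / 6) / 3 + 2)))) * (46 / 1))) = 159579 / 230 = 693.82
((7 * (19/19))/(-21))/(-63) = 1/189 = 0.01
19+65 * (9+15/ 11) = 7619/ 11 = 692.64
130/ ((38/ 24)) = 1560/ 19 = 82.11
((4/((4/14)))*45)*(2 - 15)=-8190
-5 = -5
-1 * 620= -620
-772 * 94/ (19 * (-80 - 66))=36284/ 1387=26.16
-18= -18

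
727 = 727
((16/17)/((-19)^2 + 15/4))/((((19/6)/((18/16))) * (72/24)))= 144/471257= 0.00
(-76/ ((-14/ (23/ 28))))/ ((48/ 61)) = 5.67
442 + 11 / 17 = 7525 / 17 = 442.65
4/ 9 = 0.44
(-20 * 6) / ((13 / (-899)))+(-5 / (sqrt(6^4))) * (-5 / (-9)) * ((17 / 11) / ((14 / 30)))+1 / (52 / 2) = 69008201 / 8316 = 8298.24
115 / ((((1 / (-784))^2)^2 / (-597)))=-25937996195758080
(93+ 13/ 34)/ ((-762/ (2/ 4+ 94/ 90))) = -695/ 3672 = -0.19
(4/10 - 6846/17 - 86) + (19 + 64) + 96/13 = -439703/1105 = -397.92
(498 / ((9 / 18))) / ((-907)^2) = 996 / 822649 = 0.00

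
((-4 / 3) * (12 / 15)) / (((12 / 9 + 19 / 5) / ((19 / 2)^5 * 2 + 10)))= -2476259 / 77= -32159.21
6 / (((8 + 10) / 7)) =7 / 3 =2.33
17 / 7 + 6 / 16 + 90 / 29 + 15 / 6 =13653 / 1624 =8.41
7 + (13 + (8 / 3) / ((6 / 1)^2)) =20.07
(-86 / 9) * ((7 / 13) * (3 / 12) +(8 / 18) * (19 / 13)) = -15781 / 2106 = -7.49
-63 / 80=-0.79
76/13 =5.85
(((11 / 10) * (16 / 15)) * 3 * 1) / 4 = 22 / 25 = 0.88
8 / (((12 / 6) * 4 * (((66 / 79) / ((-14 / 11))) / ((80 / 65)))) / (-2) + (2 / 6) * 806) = 53088 / 1797029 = 0.03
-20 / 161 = -0.12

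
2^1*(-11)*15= -330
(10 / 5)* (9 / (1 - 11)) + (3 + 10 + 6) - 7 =51 / 5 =10.20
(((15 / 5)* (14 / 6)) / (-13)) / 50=-7 / 650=-0.01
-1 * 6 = -6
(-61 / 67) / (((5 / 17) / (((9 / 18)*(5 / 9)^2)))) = -5185 / 10854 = -0.48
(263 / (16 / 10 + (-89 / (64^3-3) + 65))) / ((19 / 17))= 5860162055 / 1658557652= 3.53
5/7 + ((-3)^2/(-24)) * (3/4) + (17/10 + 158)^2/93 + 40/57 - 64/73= 198281790223/722349600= 274.50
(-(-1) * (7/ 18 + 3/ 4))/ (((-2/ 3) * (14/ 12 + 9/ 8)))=-41/ 55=-0.75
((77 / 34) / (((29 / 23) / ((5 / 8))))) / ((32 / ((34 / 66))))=805 / 44544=0.02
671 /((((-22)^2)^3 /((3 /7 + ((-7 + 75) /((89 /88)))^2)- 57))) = 343154219 /12988792432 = 0.03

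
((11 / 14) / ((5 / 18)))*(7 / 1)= 99 / 5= 19.80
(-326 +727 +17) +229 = 647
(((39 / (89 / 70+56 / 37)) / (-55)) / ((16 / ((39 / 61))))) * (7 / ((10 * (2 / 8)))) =-2757573 / 96798460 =-0.03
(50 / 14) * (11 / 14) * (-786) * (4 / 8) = -108075 / 98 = -1102.81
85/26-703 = -18193/26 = -699.73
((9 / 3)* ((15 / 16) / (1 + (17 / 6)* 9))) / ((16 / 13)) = 0.09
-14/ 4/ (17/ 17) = -7/ 2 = -3.50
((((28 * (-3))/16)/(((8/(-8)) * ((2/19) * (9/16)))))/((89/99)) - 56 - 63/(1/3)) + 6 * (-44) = -36523/89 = -410.37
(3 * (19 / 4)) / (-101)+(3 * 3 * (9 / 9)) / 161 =-5541 / 65044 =-0.09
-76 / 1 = -76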